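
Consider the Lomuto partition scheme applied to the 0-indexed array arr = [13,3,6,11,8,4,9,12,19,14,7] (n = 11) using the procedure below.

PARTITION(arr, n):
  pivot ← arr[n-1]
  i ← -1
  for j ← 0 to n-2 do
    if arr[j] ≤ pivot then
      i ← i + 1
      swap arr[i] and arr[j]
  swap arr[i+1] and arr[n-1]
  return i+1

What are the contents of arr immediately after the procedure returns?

pivot = arr[10] = 7; i = -1
j=0: arr[0]=13 > 7 → no swap
j=1: arr[1]=3 ≤ 7 → i=0, swap arr[0],arr[1] → [3,13,6,11,8,4,9,12,19,14,7]
j=2: arr[2]=6 ≤ 7 → i=1, swap arr[1],arr[2] → [3,6,13,11,8,4,9,12,19,14,7]
j=3: arr[3]=11 > 7 → no swap
j=4: arr[4]=8 > 7 → no swap
j=5: arr[5]=4 ≤ 7 → i=2, swap arr[2],arr[5] → [3,6,4,11,8,13,9,12,19,14,7]
j=6: arr[6]=9 > 7 → no swap
j=7: arr[7]=12 > 7 → no swap
j=8: arr[8]=19 > 7 → no swap
j=9: arr[9]=14 > 7 → no swap
final swap arr[3],arr[10] → [3,6,4,7,8,13,9,12,19,14,11]; return 3

[3,6,4,7,8,13,9,12,19,14,11]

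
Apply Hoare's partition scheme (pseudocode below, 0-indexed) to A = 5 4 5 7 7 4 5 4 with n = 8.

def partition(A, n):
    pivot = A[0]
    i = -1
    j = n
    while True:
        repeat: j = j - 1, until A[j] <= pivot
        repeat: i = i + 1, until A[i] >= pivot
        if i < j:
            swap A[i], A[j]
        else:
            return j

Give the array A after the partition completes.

4 4 5 4 7 7 5 5

pivot = A[0] = 5; i = -1, j = 8
j→7 (A[7]=4≤5), i→0 (A[0]=5≥5); i<j, swap → 4 4 5 7 7 4 5 5
j→6 (A[6]=5≤5), i→2 (A[2]=5≥5); i<j, swap → 4 4 5 7 7 4 5 5
j→5 (A[5]=4≤5), i→3 (A[3]=7≥5); i<j, swap → 4 4 5 4 7 7 5 5
j→3, i→4; i≥j, return j=3. A = 4 4 5 4 7 7 5 5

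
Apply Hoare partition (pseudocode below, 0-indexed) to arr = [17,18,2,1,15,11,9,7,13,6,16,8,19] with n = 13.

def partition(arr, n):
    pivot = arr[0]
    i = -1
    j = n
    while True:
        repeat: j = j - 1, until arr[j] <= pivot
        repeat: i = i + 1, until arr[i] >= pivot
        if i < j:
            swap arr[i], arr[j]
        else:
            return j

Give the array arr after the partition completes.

pivot=17
j stops at 11 (8), i stops at 0 (17); swap ⇒ [8,18,2,1,15,11,9,7,13,6,16,17,19]
j stops at 10 (16), i stops at 1 (18); swap ⇒ [8,16,2,1,15,11,9,7,13,6,18,17,19]
j stops at 9, i stops at 10; i≥j ⇒ return 9. arr=[8,16,2,1,15,11,9,7,13,6,18,17,19]

[8,16,2,1,15,11,9,7,13,6,18,17,19]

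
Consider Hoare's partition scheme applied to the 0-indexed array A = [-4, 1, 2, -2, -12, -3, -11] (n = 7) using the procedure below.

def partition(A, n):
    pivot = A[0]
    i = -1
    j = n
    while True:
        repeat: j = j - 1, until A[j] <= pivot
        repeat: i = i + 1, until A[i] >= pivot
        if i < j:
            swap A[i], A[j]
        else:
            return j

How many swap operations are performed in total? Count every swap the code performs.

2

pivot = A[0] = -4; i = -1, j = 7
j→6 (A[6]=-11≤-4), i→0 (A[0]=-4≥-4); i<j, swap → [-11, 1, 2, -2, -12, -3, -4]
j→4 (A[4]=-12≤-4), i→1 (A[1]=1≥-4); i<j, swap → [-11, -12, 2, -2, 1, -3, -4]
j→1, i→2; i≥j, return j=1. A = [-11, -12, 2, -2, 1, -3, -4]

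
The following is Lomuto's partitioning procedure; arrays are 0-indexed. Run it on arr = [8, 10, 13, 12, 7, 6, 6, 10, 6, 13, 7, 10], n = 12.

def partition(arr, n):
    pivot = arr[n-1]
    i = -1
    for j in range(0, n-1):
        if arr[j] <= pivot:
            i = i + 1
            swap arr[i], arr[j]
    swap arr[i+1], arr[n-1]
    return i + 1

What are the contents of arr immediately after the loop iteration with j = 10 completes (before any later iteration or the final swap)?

[8, 10, 7, 6, 6, 10, 6, 7, 13, 13, 12, 10]

pivot = arr[11] = 10; i = -1
j=0: arr[0]=8 ≤ 10 → i=0, swap arr[0],arr[0] (no change) → [8, 10, 13, 12, 7, 6, 6, 10, 6, 13, 7, 10]
j=1: arr[1]=10 ≤ 10 → i=1, swap arr[1],arr[1] (no change) → [8, 10, 13, 12, 7, 6, 6, 10, 6, 13, 7, 10]
j=2: arr[2]=13 > 10 → no swap
j=3: arr[3]=12 > 10 → no swap
j=4: arr[4]=7 ≤ 10 → i=2, swap arr[2],arr[4] → [8, 10, 7, 12, 13, 6, 6, 10, 6, 13, 7, 10]
j=5: arr[5]=6 ≤ 10 → i=3, swap arr[3],arr[5] → [8, 10, 7, 6, 13, 12, 6, 10, 6, 13, 7, 10]
j=6: arr[6]=6 ≤ 10 → i=4, swap arr[4],arr[6] → [8, 10, 7, 6, 6, 12, 13, 10, 6, 13, 7, 10]
j=7: arr[7]=10 ≤ 10 → i=5, swap arr[5],arr[7] → [8, 10, 7, 6, 6, 10, 13, 12, 6, 13, 7, 10]
j=8: arr[8]=6 ≤ 10 → i=6, swap arr[6],arr[8] → [8, 10, 7, 6, 6, 10, 6, 12, 13, 13, 7, 10]
j=9: arr[9]=13 > 10 → no swap
j=10: arr[10]=7 ≤ 10 → i=7, swap arr[7],arr[10] → [8, 10, 7, 6, 6, 10, 6, 7, 13, 13, 12, 10]
(after j=10) arr = [8, 10, 7, 6, 6, 10, 6, 7, 13, 13, 12, 10]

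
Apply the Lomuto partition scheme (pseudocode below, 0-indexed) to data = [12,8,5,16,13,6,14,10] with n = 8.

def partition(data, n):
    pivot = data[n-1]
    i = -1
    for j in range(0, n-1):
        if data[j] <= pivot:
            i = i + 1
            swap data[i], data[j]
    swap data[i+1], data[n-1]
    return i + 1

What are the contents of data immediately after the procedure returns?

pivot = data[7] = 10; i = -1
j=0: data[0]=12 > 10 → no swap
j=1: data[1]=8 ≤ 10 → i=0, swap data[0],data[1] → [8,12,5,16,13,6,14,10]
j=2: data[2]=5 ≤ 10 → i=1, swap data[1],data[2] → [8,5,12,16,13,6,14,10]
j=3: data[3]=16 > 10 → no swap
j=4: data[4]=13 > 10 → no swap
j=5: data[5]=6 ≤ 10 → i=2, swap data[2],data[5] → [8,5,6,16,13,12,14,10]
j=6: data[6]=14 > 10 → no swap
final swap data[3],data[7] → [8,5,6,10,13,12,14,16]; return 3

[8,5,6,10,13,12,14,16]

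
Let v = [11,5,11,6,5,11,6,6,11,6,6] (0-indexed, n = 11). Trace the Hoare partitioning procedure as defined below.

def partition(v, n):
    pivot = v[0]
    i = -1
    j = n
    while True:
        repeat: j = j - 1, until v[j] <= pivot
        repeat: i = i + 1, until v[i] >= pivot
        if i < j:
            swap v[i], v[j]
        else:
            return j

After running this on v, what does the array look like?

pivot = v[0] = 11; i = -1, j = 11
j→10 (v[10]=6≤11), i→0 (v[0]=11≥11); i<j, swap → [6,5,11,6,5,11,6,6,11,6,11]
j→9 (v[9]=6≤11), i→2 (v[2]=11≥11); i<j, swap → [6,5,6,6,5,11,6,6,11,11,11]
j→8 (v[8]=11≤11), i→5 (v[5]=11≥11); i<j, swap → [6,5,6,6,5,11,6,6,11,11,11]
j→7, i→8; i≥j, return j=7. v = [6,5,6,6,5,11,6,6,11,11,11]

[6,5,6,6,5,11,6,6,11,11,11]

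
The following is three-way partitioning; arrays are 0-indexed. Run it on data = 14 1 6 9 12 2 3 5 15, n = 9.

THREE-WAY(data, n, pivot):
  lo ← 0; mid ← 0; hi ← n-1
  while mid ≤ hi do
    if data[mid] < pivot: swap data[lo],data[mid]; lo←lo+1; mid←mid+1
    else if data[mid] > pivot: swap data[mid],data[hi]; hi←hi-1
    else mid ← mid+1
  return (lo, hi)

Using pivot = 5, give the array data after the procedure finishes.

pivot = 5; lo=0, mid=0, hi=8
data[mid]=14>5: swap data[0],data[8]; hi=7 → 15 1 6 9 12 2 3 5 14
data[mid]=15>5: swap data[0],data[7]; hi=6 → 5 1 6 9 12 2 3 15 14
data[mid]=5=5: mid=1
data[mid]=1<5: swap data[0],data[1]; lo=1,mid=2 → 1 5 6 9 12 2 3 15 14
data[mid]=6>5: swap data[2],data[6]; hi=5 → 1 5 3 9 12 2 6 15 14
data[mid]=3<5: swap data[1],data[2]; lo=2,mid=3 → 1 3 5 9 12 2 6 15 14
data[mid]=9>5: swap data[3],data[5]; hi=4 → 1 3 5 2 12 9 6 15 14
data[mid]=2<5: swap data[2],data[3]; lo=3,mid=4 → 1 3 2 5 12 9 6 15 14
data[mid]=12>5: swap data[4],data[4]; hi=3 → 1 3 2 5 12 9 6 15 14
end: lo=3, hi=3; data = 1 3 2 5 12 9 6 15 14

1 3 2 5 12 9 6 15 14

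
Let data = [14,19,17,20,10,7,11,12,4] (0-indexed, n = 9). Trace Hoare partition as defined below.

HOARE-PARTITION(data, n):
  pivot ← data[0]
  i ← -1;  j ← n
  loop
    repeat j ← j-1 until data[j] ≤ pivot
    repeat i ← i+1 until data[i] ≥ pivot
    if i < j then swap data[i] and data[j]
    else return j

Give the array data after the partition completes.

[4,12,11,7,10,20,17,19,14]

pivot = data[0] = 14; i = -1, j = 9
j→8 (data[8]=4≤14), i→0 (data[0]=14≥14); i<j, swap → [4,19,17,20,10,7,11,12,14]
j→7 (data[7]=12≤14), i→1 (data[1]=19≥14); i<j, swap → [4,12,17,20,10,7,11,19,14]
j→6 (data[6]=11≤14), i→2 (data[2]=17≥14); i<j, swap → [4,12,11,20,10,7,17,19,14]
j→5 (data[5]=7≤14), i→3 (data[3]=20≥14); i<j, swap → [4,12,11,7,10,20,17,19,14]
j→4, i→5; i≥j, return j=4. data = [4,12,11,7,10,20,17,19,14]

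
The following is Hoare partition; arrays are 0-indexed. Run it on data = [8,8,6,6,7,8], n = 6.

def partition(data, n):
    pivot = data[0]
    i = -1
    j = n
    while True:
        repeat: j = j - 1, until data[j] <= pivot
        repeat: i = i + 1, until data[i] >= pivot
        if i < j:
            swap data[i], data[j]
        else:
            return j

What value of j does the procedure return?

pivot = data[0] = 8; i = -1, j = 6
j→5 (data[5]=8≤8), i→0 (data[0]=8≥8); i<j, swap → [8,8,6,6,7,8]
j→4 (data[4]=7≤8), i→1 (data[1]=8≥8); i<j, swap → [8,7,6,6,8,8]
j→3, i→4; i≥j, return j=3. data = [8,7,6,6,8,8]

3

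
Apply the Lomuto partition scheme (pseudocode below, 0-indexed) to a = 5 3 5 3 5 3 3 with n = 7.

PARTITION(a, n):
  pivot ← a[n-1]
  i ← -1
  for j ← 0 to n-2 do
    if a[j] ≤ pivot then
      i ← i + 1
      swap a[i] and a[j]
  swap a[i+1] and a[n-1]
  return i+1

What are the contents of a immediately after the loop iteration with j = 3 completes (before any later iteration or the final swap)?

pivot=3, i=-1
j=0: 5>3, skip
j=1: 3≤3, i=0, swap(0,1) ⇒ 3 5 5 3 5 3 3
j=2: 5>3, skip
j=3: 3≤3, i=1, swap(1,3) ⇒ 3 3 5 5 5 3 3
(after j=3) a = 3 3 5 5 5 3 3

3 3 5 5 5 3 3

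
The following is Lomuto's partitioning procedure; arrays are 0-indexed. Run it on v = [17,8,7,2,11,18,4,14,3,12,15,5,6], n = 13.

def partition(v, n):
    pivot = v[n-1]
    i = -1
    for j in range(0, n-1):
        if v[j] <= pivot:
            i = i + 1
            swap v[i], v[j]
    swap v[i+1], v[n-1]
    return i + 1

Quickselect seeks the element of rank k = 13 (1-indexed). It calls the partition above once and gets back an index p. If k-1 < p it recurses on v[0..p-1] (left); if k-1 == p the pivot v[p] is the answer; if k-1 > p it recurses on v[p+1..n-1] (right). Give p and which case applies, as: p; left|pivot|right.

pivot = v[12] = 6; i = -1
j=0: v[0]=17 > 6 → no swap
j=1: v[1]=8 > 6 → no swap
j=2: v[2]=7 > 6 → no swap
j=3: v[3]=2 ≤ 6 → i=0, swap v[0],v[3] → [2,8,7,17,11,18,4,14,3,12,15,5,6]
j=4: v[4]=11 > 6 → no swap
j=5: v[5]=18 > 6 → no swap
j=6: v[6]=4 ≤ 6 → i=1, swap v[1],v[6] → [2,4,7,17,11,18,8,14,3,12,15,5,6]
j=7: v[7]=14 > 6 → no swap
j=8: v[8]=3 ≤ 6 → i=2, swap v[2],v[8] → [2,4,3,17,11,18,8,14,7,12,15,5,6]
j=9: v[9]=12 > 6 → no swap
j=10: v[10]=15 > 6 → no swap
j=11: v[11]=5 ≤ 6 → i=3, swap v[3],v[11] → [2,4,3,5,11,18,8,14,7,12,15,17,6]
final swap v[4],v[12] → [2,4,3,5,6,18,8,14,7,12,15,17,11]; return 4
p = 4; k-1 = 12 > 4 ⇒ right

4; right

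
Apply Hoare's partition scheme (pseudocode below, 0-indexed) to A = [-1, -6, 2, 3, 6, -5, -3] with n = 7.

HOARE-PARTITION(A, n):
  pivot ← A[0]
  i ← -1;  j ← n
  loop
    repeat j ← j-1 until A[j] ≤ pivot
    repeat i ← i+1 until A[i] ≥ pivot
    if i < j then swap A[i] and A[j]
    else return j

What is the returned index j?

pivot = A[0] = -1; i = -1, j = 7
j→6 (A[6]=-3≤-1), i→0 (A[0]=-1≥-1); i<j, swap → [-3, -6, 2, 3, 6, -5, -1]
j→5 (A[5]=-5≤-1), i→2 (A[2]=2≥-1); i<j, swap → [-3, -6, -5, 3, 6, 2, -1]
j→2, i→3; i≥j, return j=2. A = [-3, -6, -5, 3, 6, 2, -1]

2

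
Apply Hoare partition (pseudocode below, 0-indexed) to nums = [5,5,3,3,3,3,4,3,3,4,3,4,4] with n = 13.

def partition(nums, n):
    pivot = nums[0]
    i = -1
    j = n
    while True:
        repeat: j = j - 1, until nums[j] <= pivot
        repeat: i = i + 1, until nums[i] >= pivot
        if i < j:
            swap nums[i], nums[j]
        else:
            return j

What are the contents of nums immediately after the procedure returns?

pivot = nums[0] = 5; i = -1, j = 13
j→12 (nums[12]=4≤5), i→0 (nums[0]=5≥5); i<j, swap → [4,5,3,3,3,3,4,3,3,4,3,4,5]
j→11 (nums[11]=4≤5), i→1 (nums[1]=5≥5); i<j, swap → [4,4,3,3,3,3,4,3,3,4,3,5,5]
j→10, i→11; i≥j, return j=10. nums = [4,4,3,3,3,3,4,3,3,4,3,5,5]

[4,4,3,3,3,3,4,3,3,4,3,5,5]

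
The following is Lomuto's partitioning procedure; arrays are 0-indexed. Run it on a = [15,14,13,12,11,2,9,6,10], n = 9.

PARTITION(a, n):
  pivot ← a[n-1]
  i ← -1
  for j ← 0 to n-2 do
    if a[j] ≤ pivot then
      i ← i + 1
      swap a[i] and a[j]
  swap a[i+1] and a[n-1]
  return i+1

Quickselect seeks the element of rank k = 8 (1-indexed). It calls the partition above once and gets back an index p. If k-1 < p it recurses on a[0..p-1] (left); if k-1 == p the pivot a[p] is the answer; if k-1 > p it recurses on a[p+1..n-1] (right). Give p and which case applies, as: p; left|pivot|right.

pivot = a[8] = 10; i = -1
j=0: a[0]=15 > 10 → no swap
j=1: a[1]=14 > 10 → no swap
j=2: a[2]=13 > 10 → no swap
j=3: a[3]=12 > 10 → no swap
j=4: a[4]=11 > 10 → no swap
j=5: a[5]=2 ≤ 10 → i=0, swap a[0],a[5] → [2,14,13,12,11,15,9,6,10]
j=6: a[6]=9 ≤ 10 → i=1, swap a[1],a[6] → [2,9,13,12,11,15,14,6,10]
j=7: a[7]=6 ≤ 10 → i=2, swap a[2],a[7] → [2,9,6,12,11,15,14,13,10]
final swap a[3],a[8] → [2,9,6,10,11,15,14,13,12]; return 3
p = 3; k-1 = 7 > 3 ⇒ right

3; right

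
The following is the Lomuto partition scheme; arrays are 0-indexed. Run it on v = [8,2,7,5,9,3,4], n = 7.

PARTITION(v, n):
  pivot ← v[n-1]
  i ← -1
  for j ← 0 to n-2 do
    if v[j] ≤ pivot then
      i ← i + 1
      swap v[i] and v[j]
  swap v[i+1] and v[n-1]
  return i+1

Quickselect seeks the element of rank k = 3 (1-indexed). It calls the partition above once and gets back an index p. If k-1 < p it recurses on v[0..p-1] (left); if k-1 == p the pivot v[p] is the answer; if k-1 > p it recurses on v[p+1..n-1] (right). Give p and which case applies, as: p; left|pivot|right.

pivot = v[6] = 4; i = -1
j=0: v[0]=8 > 4 → no swap
j=1: v[1]=2 ≤ 4 → i=0, swap v[0],v[1] → [2,8,7,5,9,3,4]
j=2: v[2]=7 > 4 → no swap
j=3: v[3]=5 > 4 → no swap
j=4: v[4]=9 > 4 → no swap
j=5: v[5]=3 ≤ 4 → i=1, swap v[1],v[5] → [2,3,7,5,9,8,4]
final swap v[2],v[6] → [2,3,4,5,9,8,7]; return 2
p = 2; k-1 = 2 == 2 ⇒ pivot

2; pivot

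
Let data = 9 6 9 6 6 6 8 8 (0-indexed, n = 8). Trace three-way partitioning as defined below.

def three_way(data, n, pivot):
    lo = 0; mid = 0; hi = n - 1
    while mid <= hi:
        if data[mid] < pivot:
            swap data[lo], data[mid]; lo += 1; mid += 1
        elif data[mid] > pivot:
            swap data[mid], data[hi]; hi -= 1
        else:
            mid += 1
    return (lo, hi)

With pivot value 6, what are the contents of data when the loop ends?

lo=0 mid=0 hi=7
9>6: swap(0,7), hi=6 ⇒ 8 6 9 6 6 6 8 9
8>6: swap(0,6), hi=5 ⇒ 8 6 9 6 6 6 8 9
8>6: swap(0,5), hi=4 ⇒ 6 6 9 6 6 8 8 9
6=6: mid=1
6=6: mid=2
9>6: swap(2,4), hi=3 ⇒ 6 6 6 6 9 8 8 9
6=6: mid=3
6=6: mid=4
done. lo=0 hi=3; data=6 6 6 6 9 8 8 9

6 6 6 6 9 8 8 9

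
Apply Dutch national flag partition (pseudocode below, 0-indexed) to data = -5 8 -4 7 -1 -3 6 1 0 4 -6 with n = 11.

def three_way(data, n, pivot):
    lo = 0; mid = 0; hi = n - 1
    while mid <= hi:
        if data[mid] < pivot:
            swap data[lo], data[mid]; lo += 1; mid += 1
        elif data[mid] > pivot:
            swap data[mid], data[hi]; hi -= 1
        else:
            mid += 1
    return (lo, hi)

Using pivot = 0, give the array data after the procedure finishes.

-5 -6 -4 -1 -3 0 1 6 4 7 8

pivot = 0; lo=0, mid=0, hi=10
data[mid]=-5<0: swap data[0],data[0]; lo=1,mid=1 → -5 8 -4 7 -1 -3 6 1 0 4 -6
data[mid]=8>0: swap data[1],data[10]; hi=9 → -5 -6 -4 7 -1 -3 6 1 0 4 8
data[mid]=-6<0: swap data[1],data[1]; lo=2,mid=2 → -5 -6 -4 7 -1 -3 6 1 0 4 8
data[mid]=-4<0: swap data[2],data[2]; lo=3,mid=3 → -5 -6 -4 7 -1 -3 6 1 0 4 8
data[mid]=7>0: swap data[3],data[9]; hi=8 → -5 -6 -4 4 -1 -3 6 1 0 7 8
data[mid]=4>0: swap data[3],data[8]; hi=7 → -5 -6 -4 0 -1 -3 6 1 4 7 8
data[mid]=0=0: mid=4
data[mid]=-1<0: swap data[3],data[4]; lo=4,mid=5 → -5 -6 -4 -1 0 -3 6 1 4 7 8
data[mid]=-3<0: swap data[4],data[5]; lo=5,mid=6 → -5 -6 -4 -1 -3 0 6 1 4 7 8
data[mid]=6>0: swap data[6],data[7]; hi=6 → -5 -6 -4 -1 -3 0 1 6 4 7 8
data[mid]=1>0: swap data[6],data[6]; hi=5 → -5 -6 -4 -1 -3 0 1 6 4 7 8
end: lo=5, hi=5; data = -5 -6 -4 -1 -3 0 1 6 4 7 8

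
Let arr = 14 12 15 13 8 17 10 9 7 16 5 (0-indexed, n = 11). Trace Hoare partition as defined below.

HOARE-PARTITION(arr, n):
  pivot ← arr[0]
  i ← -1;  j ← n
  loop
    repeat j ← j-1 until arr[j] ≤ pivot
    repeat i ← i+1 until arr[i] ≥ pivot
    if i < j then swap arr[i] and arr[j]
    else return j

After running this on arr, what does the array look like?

5 12 7 13 8 9 10 17 15 16 14

pivot = arr[0] = 14; i = -1, j = 11
j→10 (arr[10]=5≤14), i→0 (arr[0]=14≥14); i<j, swap → 5 12 15 13 8 17 10 9 7 16 14
j→8 (arr[8]=7≤14), i→2 (arr[2]=15≥14); i<j, swap → 5 12 7 13 8 17 10 9 15 16 14
j→7 (arr[7]=9≤14), i→5 (arr[5]=17≥14); i<j, swap → 5 12 7 13 8 9 10 17 15 16 14
j→6, i→7; i≥j, return j=6. arr = 5 12 7 13 8 9 10 17 15 16 14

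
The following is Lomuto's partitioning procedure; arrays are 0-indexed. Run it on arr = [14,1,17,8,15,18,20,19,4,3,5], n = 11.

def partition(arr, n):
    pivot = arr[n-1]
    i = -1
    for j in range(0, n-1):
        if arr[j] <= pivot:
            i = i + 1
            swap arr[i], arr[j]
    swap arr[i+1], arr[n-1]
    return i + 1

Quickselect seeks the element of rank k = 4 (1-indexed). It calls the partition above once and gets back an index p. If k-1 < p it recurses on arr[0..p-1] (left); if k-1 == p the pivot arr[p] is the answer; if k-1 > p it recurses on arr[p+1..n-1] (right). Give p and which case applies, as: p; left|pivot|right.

pivot=5, i=-1
j=0: 14>5, skip
j=1: 1≤5, i=0, swap(0,1) ⇒ [1,14,17,8,15,18,20,19,4,3,5]
j=2: 17>5, skip
j=3: 8>5, skip
j=4: 15>5, skip
j=5: 18>5, skip
j=6: 20>5, skip
j=7: 19>5, skip
j=8: 4≤5, i=1, swap(1,8) ⇒ [1,4,17,8,15,18,20,19,14,3,5]
j=9: 3≤5, i=2, swap(2,9) ⇒ [1,4,3,8,15,18,20,19,14,17,5]
swap(3,10) ⇒ [1,4,3,5,15,18,20,19,14,17,8]; return 3
p = 3; k-1 = 3 == 3 ⇒ pivot

3; pivot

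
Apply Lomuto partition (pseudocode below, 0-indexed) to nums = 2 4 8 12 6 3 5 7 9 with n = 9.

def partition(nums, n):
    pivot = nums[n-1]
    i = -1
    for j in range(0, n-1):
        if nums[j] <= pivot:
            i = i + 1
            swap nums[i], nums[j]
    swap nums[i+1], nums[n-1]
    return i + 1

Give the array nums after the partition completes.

2 4 8 6 3 5 7 9 12

pivot=9, i=-1
j=0: 2≤9, i=0, swap(0,0) ⇒ 2 4 8 12 6 3 5 7 9
j=1: 4≤9, i=1, swap(1,1) ⇒ 2 4 8 12 6 3 5 7 9
j=2: 8≤9, i=2, swap(2,2) ⇒ 2 4 8 12 6 3 5 7 9
j=3: 12>9, skip
j=4: 6≤9, i=3, swap(3,4) ⇒ 2 4 8 6 12 3 5 7 9
j=5: 3≤9, i=4, swap(4,5) ⇒ 2 4 8 6 3 12 5 7 9
j=6: 5≤9, i=5, swap(5,6) ⇒ 2 4 8 6 3 5 12 7 9
j=7: 7≤9, i=6, swap(6,7) ⇒ 2 4 8 6 3 5 7 12 9
swap(7,8) ⇒ 2 4 8 6 3 5 7 9 12; return 7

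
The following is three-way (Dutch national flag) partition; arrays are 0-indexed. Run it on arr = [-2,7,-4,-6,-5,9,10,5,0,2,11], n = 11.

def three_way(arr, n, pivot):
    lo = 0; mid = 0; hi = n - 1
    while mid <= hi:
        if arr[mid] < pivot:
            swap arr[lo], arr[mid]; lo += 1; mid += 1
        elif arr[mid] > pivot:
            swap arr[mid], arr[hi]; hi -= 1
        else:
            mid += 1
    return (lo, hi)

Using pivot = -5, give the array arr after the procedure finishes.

pivot = -5; lo=0, mid=0, hi=10
arr[mid]=-2>-5: swap arr[0],arr[10]; hi=9 → [11,7,-4,-6,-5,9,10,5,0,2,-2]
arr[mid]=11>-5: swap arr[0],arr[9]; hi=8 → [2,7,-4,-6,-5,9,10,5,0,11,-2]
arr[mid]=2>-5: swap arr[0],arr[8]; hi=7 → [0,7,-4,-6,-5,9,10,5,2,11,-2]
arr[mid]=0>-5: swap arr[0],arr[7]; hi=6 → [5,7,-4,-6,-5,9,10,0,2,11,-2]
arr[mid]=5>-5: swap arr[0],arr[6]; hi=5 → [10,7,-4,-6,-5,9,5,0,2,11,-2]
arr[mid]=10>-5: swap arr[0],arr[5]; hi=4 → [9,7,-4,-6,-5,10,5,0,2,11,-2]
arr[mid]=9>-5: swap arr[0],arr[4]; hi=3 → [-5,7,-4,-6,9,10,5,0,2,11,-2]
arr[mid]=-5=-5: mid=1
arr[mid]=7>-5: swap arr[1],arr[3]; hi=2 → [-5,-6,-4,7,9,10,5,0,2,11,-2]
arr[mid]=-6<-5: swap arr[0],arr[1]; lo=1,mid=2 → [-6,-5,-4,7,9,10,5,0,2,11,-2]
arr[mid]=-4>-5: swap arr[2],arr[2]; hi=1 → [-6,-5,-4,7,9,10,5,0,2,11,-2]
end: lo=1, hi=1; arr = [-6,-5,-4,7,9,10,5,0,2,11,-2]

[-6,-5,-4,7,9,10,5,0,2,11,-2]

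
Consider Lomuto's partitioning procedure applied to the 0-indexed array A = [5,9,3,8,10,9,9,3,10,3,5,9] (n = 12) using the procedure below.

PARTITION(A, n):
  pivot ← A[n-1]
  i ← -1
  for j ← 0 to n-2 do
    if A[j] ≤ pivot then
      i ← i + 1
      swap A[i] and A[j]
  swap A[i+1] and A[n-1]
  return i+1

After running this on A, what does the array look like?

pivot=9, i=-1
j=0: 5≤9, i=0, swap(0,0) ⇒ [5,9,3,8,10,9,9,3,10,3,5,9]
j=1: 9≤9, i=1, swap(1,1) ⇒ [5,9,3,8,10,9,9,3,10,3,5,9]
j=2: 3≤9, i=2, swap(2,2) ⇒ [5,9,3,8,10,9,9,3,10,3,5,9]
j=3: 8≤9, i=3, swap(3,3) ⇒ [5,9,3,8,10,9,9,3,10,3,5,9]
j=4: 10>9, skip
j=5: 9≤9, i=4, swap(4,5) ⇒ [5,9,3,8,9,10,9,3,10,3,5,9]
j=6: 9≤9, i=5, swap(5,6) ⇒ [5,9,3,8,9,9,10,3,10,3,5,9]
j=7: 3≤9, i=6, swap(6,7) ⇒ [5,9,3,8,9,9,3,10,10,3,5,9]
j=8: 10>9, skip
j=9: 3≤9, i=7, swap(7,9) ⇒ [5,9,3,8,9,9,3,3,10,10,5,9]
j=10: 5≤9, i=8, swap(8,10) ⇒ [5,9,3,8,9,9,3,3,5,10,10,9]
swap(9,11) ⇒ [5,9,3,8,9,9,3,3,5,9,10,10]; return 9

[5,9,3,8,9,9,3,3,5,9,10,10]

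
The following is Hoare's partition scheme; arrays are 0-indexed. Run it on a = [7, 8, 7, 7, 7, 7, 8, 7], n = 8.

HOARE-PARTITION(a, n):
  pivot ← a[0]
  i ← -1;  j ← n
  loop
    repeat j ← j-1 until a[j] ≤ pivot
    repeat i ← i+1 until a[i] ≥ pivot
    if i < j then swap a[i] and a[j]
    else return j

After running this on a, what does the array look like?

pivot = a[0] = 7; i = -1, j = 8
j→7 (a[7]=7≤7), i→0 (a[0]=7≥7); i<j, swap → [7, 8, 7, 7, 7, 7, 8, 7]
j→5 (a[5]=7≤7), i→1 (a[1]=8≥7); i<j, swap → [7, 7, 7, 7, 7, 8, 8, 7]
j→4 (a[4]=7≤7), i→2 (a[2]=7≥7); i<j, swap → [7, 7, 7, 7, 7, 8, 8, 7]
j→3, i→3; i≥j, return j=3. a = [7, 7, 7, 7, 7, 8, 8, 7]

[7, 7, 7, 7, 7, 8, 8, 7]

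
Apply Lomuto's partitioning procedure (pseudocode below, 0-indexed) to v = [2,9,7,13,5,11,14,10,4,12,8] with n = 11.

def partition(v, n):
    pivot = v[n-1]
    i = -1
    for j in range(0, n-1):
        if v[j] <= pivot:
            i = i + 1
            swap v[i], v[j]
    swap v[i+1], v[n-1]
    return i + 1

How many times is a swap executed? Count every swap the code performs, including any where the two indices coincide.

pivot = v[10] = 8; i = -1
j=0: v[0]=2 ≤ 8 → i=0, swap v[0],v[0] (no change) → [2,9,7,13,5,11,14,10,4,12,8]
j=1: v[1]=9 > 8 → no swap
j=2: v[2]=7 ≤ 8 → i=1, swap v[1],v[2] → [2,7,9,13,5,11,14,10,4,12,8]
j=3: v[3]=13 > 8 → no swap
j=4: v[4]=5 ≤ 8 → i=2, swap v[2],v[4] → [2,7,5,13,9,11,14,10,4,12,8]
j=5: v[5]=11 > 8 → no swap
j=6: v[6]=14 > 8 → no swap
j=7: v[7]=10 > 8 → no swap
j=8: v[8]=4 ≤ 8 → i=3, swap v[3],v[8] → [2,7,5,4,9,11,14,10,13,12,8]
j=9: v[9]=12 > 8 → no swap
final swap v[4],v[10] → [2,7,5,4,8,11,14,10,13,12,9]; return 4

5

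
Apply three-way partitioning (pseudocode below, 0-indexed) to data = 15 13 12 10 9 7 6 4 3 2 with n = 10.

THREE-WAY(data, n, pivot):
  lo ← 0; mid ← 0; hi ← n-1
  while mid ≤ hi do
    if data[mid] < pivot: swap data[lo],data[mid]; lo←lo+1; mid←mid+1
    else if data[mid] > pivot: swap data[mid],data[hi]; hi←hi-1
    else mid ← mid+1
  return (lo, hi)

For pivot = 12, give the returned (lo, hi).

(7, 7)

pivot = 12; lo=0, mid=0, hi=9
data[mid]=15>12: swap data[0],data[9]; hi=8 → 2 13 12 10 9 7 6 4 3 15
data[mid]=2<12: swap data[0],data[0]; lo=1,mid=1 → 2 13 12 10 9 7 6 4 3 15
data[mid]=13>12: swap data[1],data[8]; hi=7 → 2 3 12 10 9 7 6 4 13 15
data[mid]=3<12: swap data[1],data[1]; lo=2,mid=2 → 2 3 12 10 9 7 6 4 13 15
data[mid]=12=12: mid=3
data[mid]=10<12: swap data[2],data[3]; lo=3,mid=4 → 2 3 10 12 9 7 6 4 13 15
data[mid]=9<12: swap data[3],data[4]; lo=4,mid=5 → 2 3 10 9 12 7 6 4 13 15
data[mid]=7<12: swap data[4],data[5]; lo=5,mid=6 → 2 3 10 9 7 12 6 4 13 15
data[mid]=6<12: swap data[5],data[6]; lo=6,mid=7 → 2 3 10 9 7 6 12 4 13 15
data[mid]=4<12: swap data[6],data[7]; lo=7,mid=8 → 2 3 10 9 7 6 4 12 13 15
end: lo=7, hi=7; data = 2 3 10 9 7 6 4 12 13 15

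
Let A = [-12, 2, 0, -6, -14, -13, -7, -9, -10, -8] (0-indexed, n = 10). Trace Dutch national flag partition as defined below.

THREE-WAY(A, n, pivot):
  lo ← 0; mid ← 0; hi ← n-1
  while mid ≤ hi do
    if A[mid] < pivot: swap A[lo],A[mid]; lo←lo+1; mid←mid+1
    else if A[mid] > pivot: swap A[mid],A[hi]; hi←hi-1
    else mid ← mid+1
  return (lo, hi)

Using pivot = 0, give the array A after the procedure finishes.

[-12, -8, -6, -14, -13, -7, -9, -10, 0, 2]

pivot = 0; lo=0, mid=0, hi=9
A[mid]=-12<0: swap A[0],A[0]; lo=1,mid=1 → [-12, 2, 0, -6, -14, -13, -7, -9, -10, -8]
A[mid]=2>0: swap A[1],A[9]; hi=8 → [-12, -8, 0, -6, -14, -13, -7, -9, -10, 2]
A[mid]=-8<0: swap A[1],A[1]; lo=2,mid=2 → [-12, -8, 0, -6, -14, -13, -7, -9, -10, 2]
A[mid]=0=0: mid=3
A[mid]=-6<0: swap A[2],A[3]; lo=3,mid=4 → [-12, -8, -6, 0, -14, -13, -7, -9, -10, 2]
A[mid]=-14<0: swap A[3],A[4]; lo=4,mid=5 → [-12, -8, -6, -14, 0, -13, -7, -9, -10, 2]
A[mid]=-13<0: swap A[4],A[5]; lo=5,mid=6 → [-12, -8, -6, -14, -13, 0, -7, -9, -10, 2]
A[mid]=-7<0: swap A[5],A[6]; lo=6,mid=7 → [-12, -8, -6, -14, -13, -7, 0, -9, -10, 2]
A[mid]=-9<0: swap A[6],A[7]; lo=7,mid=8 → [-12, -8, -6, -14, -13, -7, -9, 0, -10, 2]
A[mid]=-10<0: swap A[7],A[8]; lo=8,mid=9 → [-12, -8, -6, -14, -13, -7, -9, -10, 0, 2]
end: lo=8, hi=8; A = [-12, -8, -6, -14, -13, -7, -9, -10, 0, 2]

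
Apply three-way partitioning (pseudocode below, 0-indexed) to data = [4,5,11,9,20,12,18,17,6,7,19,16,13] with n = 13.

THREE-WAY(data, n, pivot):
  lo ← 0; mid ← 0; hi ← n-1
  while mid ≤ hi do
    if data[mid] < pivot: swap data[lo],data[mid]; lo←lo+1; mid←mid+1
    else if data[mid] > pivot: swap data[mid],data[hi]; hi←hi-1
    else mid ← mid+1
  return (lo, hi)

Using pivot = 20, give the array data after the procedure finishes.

[4,5,11,9,12,18,17,6,7,19,16,13,20]

lo=0 mid=0 hi=12
4<20: swap(0,0), lo=1 mid=1 ⇒ [4,5,11,9,20,12,18,17,6,7,19,16,13]
5<20: swap(1,1), lo=2 mid=2 ⇒ [4,5,11,9,20,12,18,17,6,7,19,16,13]
11<20: swap(2,2), lo=3 mid=3 ⇒ [4,5,11,9,20,12,18,17,6,7,19,16,13]
9<20: swap(3,3), lo=4 mid=4 ⇒ [4,5,11,9,20,12,18,17,6,7,19,16,13]
20=20: mid=5
12<20: swap(4,5), lo=5 mid=6 ⇒ [4,5,11,9,12,20,18,17,6,7,19,16,13]
18<20: swap(5,6), lo=6 mid=7 ⇒ [4,5,11,9,12,18,20,17,6,7,19,16,13]
17<20: swap(6,7), lo=7 mid=8 ⇒ [4,5,11,9,12,18,17,20,6,7,19,16,13]
6<20: swap(7,8), lo=8 mid=9 ⇒ [4,5,11,9,12,18,17,6,20,7,19,16,13]
7<20: swap(8,9), lo=9 mid=10 ⇒ [4,5,11,9,12,18,17,6,7,20,19,16,13]
19<20: swap(9,10), lo=10 mid=11 ⇒ [4,5,11,9,12,18,17,6,7,19,20,16,13]
16<20: swap(10,11), lo=11 mid=12 ⇒ [4,5,11,9,12,18,17,6,7,19,16,20,13]
13<20: swap(11,12), lo=12 mid=13 ⇒ [4,5,11,9,12,18,17,6,7,19,16,13,20]
done. lo=12 hi=12; data=[4,5,11,9,12,18,17,6,7,19,16,13,20]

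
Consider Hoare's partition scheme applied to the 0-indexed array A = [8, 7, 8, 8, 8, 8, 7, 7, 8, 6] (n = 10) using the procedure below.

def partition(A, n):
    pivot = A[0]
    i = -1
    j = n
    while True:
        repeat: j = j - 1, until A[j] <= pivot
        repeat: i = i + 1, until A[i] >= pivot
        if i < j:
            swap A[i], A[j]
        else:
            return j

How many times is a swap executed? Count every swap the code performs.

pivot = A[0] = 8; i = -1, j = 10
j→9 (A[9]=6≤8), i→0 (A[0]=8≥8); i<j, swap → [6, 7, 8, 8, 8, 8, 7, 7, 8, 8]
j→8 (A[8]=8≤8), i→2 (A[2]=8≥8); i<j, swap → [6, 7, 8, 8, 8, 8, 7, 7, 8, 8]
j→7 (A[7]=7≤8), i→3 (A[3]=8≥8); i<j, swap → [6, 7, 8, 7, 8, 8, 7, 8, 8, 8]
j→6 (A[6]=7≤8), i→4 (A[4]=8≥8); i<j, swap → [6, 7, 8, 7, 7, 8, 8, 8, 8, 8]
j→5, i→5; i≥j, return j=5. A = [6, 7, 8, 7, 7, 8, 8, 8, 8, 8]

4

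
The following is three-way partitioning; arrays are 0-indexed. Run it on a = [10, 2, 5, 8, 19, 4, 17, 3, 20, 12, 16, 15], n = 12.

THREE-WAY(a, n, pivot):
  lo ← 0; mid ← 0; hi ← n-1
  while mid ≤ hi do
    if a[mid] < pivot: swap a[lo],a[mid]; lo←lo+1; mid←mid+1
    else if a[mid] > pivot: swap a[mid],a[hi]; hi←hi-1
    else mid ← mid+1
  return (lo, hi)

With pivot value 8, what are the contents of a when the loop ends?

lo=0 mid=0 hi=11
10>8: swap(0,11), hi=10 ⇒ [15, 2, 5, 8, 19, 4, 17, 3, 20, 12, 16, 10]
15>8: swap(0,10), hi=9 ⇒ [16, 2, 5, 8, 19, 4, 17, 3, 20, 12, 15, 10]
16>8: swap(0,9), hi=8 ⇒ [12, 2, 5, 8, 19, 4, 17, 3, 20, 16, 15, 10]
12>8: swap(0,8), hi=7 ⇒ [20, 2, 5, 8, 19, 4, 17, 3, 12, 16, 15, 10]
20>8: swap(0,7), hi=6 ⇒ [3, 2, 5, 8, 19, 4, 17, 20, 12, 16, 15, 10]
3<8: swap(0,0), lo=1 mid=1 ⇒ [3, 2, 5, 8, 19, 4, 17, 20, 12, 16, 15, 10]
2<8: swap(1,1), lo=2 mid=2 ⇒ [3, 2, 5, 8, 19, 4, 17, 20, 12, 16, 15, 10]
5<8: swap(2,2), lo=3 mid=3 ⇒ [3, 2, 5, 8, 19, 4, 17, 20, 12, 16, 15, 10]
8=8: mid=4
19>8: swap(4,6), hi=5 ⇒ [3, 2, 5, 8, 17, 4, 19, 20, 12, 16, 15, 10]
17>8: swap(4,5), hi=4 ⇒ [3, 2, 5, 8, 4, 17, 19, 20, 12, 16, 15, 10]
4<8: swap(3,4), lo=4 mid=5 ⇒ [3, 2, 5, 4, 8, 17, 19, 20, 12, 16, 15, 10]
done. lo=4 hi=4; a=[3, 2, 5, 4, 8, 17, 19, 20, 12, 16, 15, 10]

[3, 2, 5, 4, 8, 17, 19, 20, 12, 16, 15, 10]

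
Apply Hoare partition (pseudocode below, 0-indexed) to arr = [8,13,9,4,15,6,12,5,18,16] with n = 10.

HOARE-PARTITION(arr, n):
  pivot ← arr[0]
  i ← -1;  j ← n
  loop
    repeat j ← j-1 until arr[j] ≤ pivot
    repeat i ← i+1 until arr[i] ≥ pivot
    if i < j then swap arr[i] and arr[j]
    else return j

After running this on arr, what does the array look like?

[5,6,4,9,15,13,12,8,18,16]

pivot = arr[0] = 8; i = -1, j = 10
j→7 (arr[7]=5≤8), i→0 (arr[0]=8≥8); i<j, swap → [5,13,9,4,15,6,12,8,18,16]
j→5 (arr[5]=6≤8), i→1 (arr[1]=13≥8); i<j, swap → [5,6,9,4,15,13,12,8,18,16]
j→3 (arr[3]=4≤8), i→2 (arr[2]=9≥8); i<j, swap → [5,6,4,9,15,13,12,8,18,16]
j→2, i→3; i≥j, return j=2. arr = [5,6,4,9,15,13,12,8,18,16]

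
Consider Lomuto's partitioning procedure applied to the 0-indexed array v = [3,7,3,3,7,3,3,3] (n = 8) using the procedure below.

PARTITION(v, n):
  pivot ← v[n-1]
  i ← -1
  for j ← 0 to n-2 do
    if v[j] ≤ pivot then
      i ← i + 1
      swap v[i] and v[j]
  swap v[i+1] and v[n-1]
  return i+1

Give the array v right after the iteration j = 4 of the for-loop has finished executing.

[3,3,3,7,7,3,3,3]

pivot=3, i=-1
j=0: 3≤3, i=0, swap(0,0) ⇒ [3,7,3,3,7,3,3,3]
j=1: 7>3, skip
j=2: 3≤3, i=1, swap(1,2) ⇒ [3,3,7,3,7,3,3,3]
j=3: 3≤3, i=2, swap(2,3) ⇒ [3,3,3,7,7,3,3,3]
j=4: 7>3, skip
(after j=4) v = [3,3,3,7,7,3,3,3]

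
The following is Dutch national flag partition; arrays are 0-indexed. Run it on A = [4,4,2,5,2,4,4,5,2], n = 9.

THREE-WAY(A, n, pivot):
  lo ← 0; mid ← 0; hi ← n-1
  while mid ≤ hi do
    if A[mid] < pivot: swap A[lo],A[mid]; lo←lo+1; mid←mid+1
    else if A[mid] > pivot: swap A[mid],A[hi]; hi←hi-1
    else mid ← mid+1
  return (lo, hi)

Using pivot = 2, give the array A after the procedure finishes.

[2,2,2,5,4,4,5,4,4]

lo=0 mid=0 hi=8
4>2: swap(0,8), hi=7 ⇒ [2,4,2,5,2,4,4,5,4]
2=2: mid=1
4>2: swap(1,7), hi=6 ⇒ [2,5,2,5,2,4,4,4,4]
5>2: swap(1,6), hi=5 ⇒ [2,4,2,5,2,4,5,4,4]
4>2: swap(1,5), hi=4 ⇒ [2,4,2,5,2,4,5,4,4]
4>2: swap(1,4), hi=3 ⇒ [2,2,2,5,4,4,5,4,4]
2=2: mid=2
2=2: mid=3
5>2: swap(3,3), hi=2 ⇒ [2,2,2,5,4,4,5,4,4]
done. lo=0 hi=2; A=[2,2,2,5,4,4,5,4,4]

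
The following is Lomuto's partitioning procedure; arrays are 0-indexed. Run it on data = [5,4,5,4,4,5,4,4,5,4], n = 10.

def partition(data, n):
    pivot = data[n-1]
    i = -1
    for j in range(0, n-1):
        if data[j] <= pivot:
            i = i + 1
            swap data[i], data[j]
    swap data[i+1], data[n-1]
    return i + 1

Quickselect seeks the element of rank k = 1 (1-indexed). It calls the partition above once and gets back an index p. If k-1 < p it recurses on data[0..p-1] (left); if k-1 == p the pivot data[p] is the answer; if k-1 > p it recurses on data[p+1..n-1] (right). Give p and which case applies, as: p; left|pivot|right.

pivot=4, i=-1
j=0: 5>4, skip
j=1: 4≤4, i=0, swap(0,1) ⇒ [4,5,5,4,4,5,4,4,5,4]
j=2: 5>4, skip
j=3: 4≤4, i=1, swap(1,3) ⇒ [4,4,5,5,4,5,4,4,5,4]
j=4: 4≤4, i=2, swap(2,4) ⇒ [4,4,4,5,5,5,4,4,5,4]
j=5: 5>4, skip
j=6: 4≤4, i=3, swap(3,6) ⇒ [4,4,4,4,5,5,5,4,5,4]
j=7: 4≤4, i=4, swap(4,7) ⇒ [4,4,4,4,4,5,5,5,5,4]
j=8: 5>4, skip
swap(5,9) ⇒ [4,4,4,4,4,4,5,5,5,5]; return 5
p = 5; k-1 = 0 < 5 ⇒ left

5; left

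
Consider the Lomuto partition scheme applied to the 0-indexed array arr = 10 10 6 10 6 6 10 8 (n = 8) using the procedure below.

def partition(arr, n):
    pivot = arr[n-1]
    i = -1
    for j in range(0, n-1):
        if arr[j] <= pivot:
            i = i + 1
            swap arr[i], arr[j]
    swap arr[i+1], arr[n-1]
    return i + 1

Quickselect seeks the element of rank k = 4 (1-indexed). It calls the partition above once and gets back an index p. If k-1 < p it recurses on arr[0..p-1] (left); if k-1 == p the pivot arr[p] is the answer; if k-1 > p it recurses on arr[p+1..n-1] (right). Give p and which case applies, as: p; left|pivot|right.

pivot = arr[7] = 8; i = -1
j=0: arr[0]=10 > 8 → no swap
j=1: arr[1]=10 > 8 → no swap
j=2: arr[2]=6 ≤ 8 → i=0, swap arr[0],arr[2] → 6 10 10 10 6 6 10 8
j=3: arr[3]=10 > 8 → no swap
j=4: arr[4]=6 ≤ 8 → i=1, swap arr[1],arr[4] → 6 6 10 10 10 6 10 8
j=5: arr[5]=6 ≤ 8 → i=2, swap arr[2],arr[5] → 6 6 6 10 10 10 10 8
j=6: arr[6]=10 > 8 → no swap
final swap arr[3],arr[7] → 6 6 6 8 10 10 10 10; return 3
p = 3; k-1 = 3 == 3 ⇒ pivot

3; pivot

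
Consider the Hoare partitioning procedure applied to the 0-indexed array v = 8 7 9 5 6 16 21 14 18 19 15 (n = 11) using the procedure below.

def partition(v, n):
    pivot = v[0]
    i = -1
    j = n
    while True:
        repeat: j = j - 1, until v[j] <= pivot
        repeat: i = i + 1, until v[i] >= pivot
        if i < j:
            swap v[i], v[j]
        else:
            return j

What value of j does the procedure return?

pivot = v[0] = 8; i = -1, j = 11
j→4 (v[4]=6≤8), i→0 (v[0]=8≥8); i<j, swap → 6 7 9 5 8 16 21 14 18 19 15
j→3 (v[3]=5≤8), i→2 (v[2]=9≥8); i<j, swap → 6 7 5 9 8 16 21 14 18 19 15
j→2, i→3; i≥j, return j=2. v = 6 7 5 9 8 16 21 14 18 19 15

2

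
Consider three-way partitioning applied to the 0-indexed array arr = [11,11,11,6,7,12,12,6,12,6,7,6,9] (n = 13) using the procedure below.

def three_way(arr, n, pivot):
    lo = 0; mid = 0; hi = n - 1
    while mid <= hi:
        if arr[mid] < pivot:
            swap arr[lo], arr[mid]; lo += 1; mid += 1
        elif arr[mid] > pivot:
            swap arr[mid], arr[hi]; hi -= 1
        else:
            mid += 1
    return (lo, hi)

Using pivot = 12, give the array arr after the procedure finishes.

[11,11,11,6,7,6,6,7,6,9,12,12,12]

lo=0 mid=0 hi=12
11<12: swap(0,0), lo=1 mid=1 ⇒ [11,11,11,6,7,12,12,6,12,6,7,6,9]
11<12: swap(1,1), lo=2 mid=2 ⇒ [11,11,11,6,7,12,12,6,12,6,7,6,9]
11<12: swap(2,2), lo=3 mid=3 ⇒ [11,11,11,6,7,12,12,6,12,6,7,6,9]
6<12: swap(3,3), lo=4 mid=4 ⇒ [11,11,11,6,7,12,12,6,12,6,7,6,9]
7<12: swap(4,4), lo=5 mid=5 ⇒ [11,11,11,6,7,12,12,6,12,6,7,6,9]
12=12: mid=6
12=12: mid=7
6<12: swap(5,7), lo=6 mid=8 ⇒ [11,11,11,6,7,6,12,12,12,6,7,6,9]
12=12: mid=9
6<12: swap(6,9), lo=7 mid=10 ⇒ [11,11,11,6,7,6,6,12,12,12,7,6,9]
7<12: swap(7,10), lo=8 mid=11 ⇒ [11,11,11,6,7,6,6,7,12,12,12,6,9]
6<12: swap(8,11), lo=9 mid=12 ⇒ [11,11,11,6,7,6,6,7,6,12,12,12,9]
9<12: swap(9,12), lo=10 mid=13 ⇒ [11,11,11,6,7,6,6,7,6,9,12,12,12]
done. lo=10 hi=12; arr=[11,11,11,6,7,6,6,7,6,9,12,12,12]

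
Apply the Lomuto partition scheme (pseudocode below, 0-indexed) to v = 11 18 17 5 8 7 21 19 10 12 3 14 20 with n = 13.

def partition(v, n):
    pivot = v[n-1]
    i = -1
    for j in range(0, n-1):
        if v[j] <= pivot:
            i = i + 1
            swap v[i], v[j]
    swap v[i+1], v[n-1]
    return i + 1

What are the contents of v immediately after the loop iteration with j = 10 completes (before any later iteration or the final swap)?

pivot = v[12] = 20; i = -1
j=0: v[0]=11 ≤ 20 → i=0, swap v[0],v[0] (no change) → 11 18 17 5 8 7 21 19 10 12 3 14 20
j=1: v[1]=18 ≤ 20 → i=1, swap v[1],v[1] (no change) → 11 18 17 5 8 7 21 19 10 12 3 14 20
j=2: v[2]=17 ≤ 20 → i=2, swap v[2],v[2] (no change) → 11 18 17 5 8 7 21 19 10 12 3 14 20
j=3: v[3]=5 ≤ 20 → i=3, swap v[3],v[3] (no change) → 11 18 17 5 8 7 21 19 10 12 3 14 20
j=4: v[4]=8 ≤ 20 → i=4, swap v[4],v[4] (no change) → 11 18 17 5 8 7 21 19 10 12 3 14 20
j=5: v[5]=7 ≤ 20 → i=5, swap v[5],v[5] (no change) → 11 18 17 5 8 7 21 19 10 12 3 14 20
j=6: v[6]=21 > 20 → no swap
j=7: v[7]=19 ≤ 20 → i=6, swap v[6],v[7] → 11 18 17 5 8 7 19 21 10 12 3 14 20
j=8: v[8]=10 ≤ 20 → i=7, swap v[7],v[8] → 11 18 17 5 8 7 19 10 21 12 3 14 20
j=9: v[9]=12 ≤ 20 → i=8, swap v[8],v[9] → 11 18 17 5 8 7 19 10 12 21 3 14 20
j=10: v[10]=3 ≤ 20 → i=9, swap v[9],v[10] → 11 18 17 5 8 7 19 10 12 3 21 14 20
(after j=10) v = 11 18 17 5 8 7 19 10 12 3 21 14 20

11 18 17 5 8 7 19 10 12 3 21 14 20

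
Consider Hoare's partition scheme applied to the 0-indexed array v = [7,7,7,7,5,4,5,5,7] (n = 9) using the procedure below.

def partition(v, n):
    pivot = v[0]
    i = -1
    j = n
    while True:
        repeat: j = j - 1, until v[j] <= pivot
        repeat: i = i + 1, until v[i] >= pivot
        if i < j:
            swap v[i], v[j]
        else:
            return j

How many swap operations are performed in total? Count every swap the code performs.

pivot = v[0] = 7; i = -1, j = 9
j→8 (v[8]=7≤7), i→0 (v[0]=7≥7); i<j, swap → [7,7,7,7,5,4,5,5,7]
j→7 (v[7]=5≤7), i→1 (v[1]=7≥7); i<j, swap → [7,5,7,7,5,4,5,7,7]
j→6 (v[6]=5≤7), i→2 (v[2]=7≥7); i<j, swap → [7,5,5,7,5,4,7,7,7]
j→5 (v[5]=4≤7), i→3 (v[3]=7≥7); i<j, swap → [7,5,5,4,5,7,7,7,7]
j→4, i→5; i≥j, return j=4. v = [7,5,5,4,5,7,7,7,7]

4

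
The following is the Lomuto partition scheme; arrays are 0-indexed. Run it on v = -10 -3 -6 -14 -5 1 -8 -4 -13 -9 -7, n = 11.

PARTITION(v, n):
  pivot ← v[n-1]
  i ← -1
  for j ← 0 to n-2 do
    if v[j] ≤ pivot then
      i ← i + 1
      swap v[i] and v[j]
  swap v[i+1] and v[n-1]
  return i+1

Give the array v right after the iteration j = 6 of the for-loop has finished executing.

-10 -14 -8 -3 -5 1 -6 -4 -13 -9 -7

pivot = v[10] = -7; i = -1
j=0: v[0]=-10 ≤ -7 → i=0, swap v[0],v[0] (no change) → -10 -3 -6 -14 -5 1 -8 -4 -13 -9 -7
j=1: v[1]=-3 > -7 → no swap
j=2: v[2]=-6 > -7 → no swap
j=3: v[3]=-14 ≤ -7 → i=1, swap v[1],v[3] → -10 -14 -6 -3 -5 1 -8 -4 -13 -9 -7
j=4: v[4]=-5 > -7 → no swap
j=5: v[5]=1 > -7 → no swap
j=6: v[6]=-8 ≤ -7 → i=2, swap v[2],v[6] → -10 -14 -8 -3 -5 1 -6 -4 -13 -9 -7
(after j=6) v = -10 -14 -8 -3 -5 1 -6 -4 -13 -9 -7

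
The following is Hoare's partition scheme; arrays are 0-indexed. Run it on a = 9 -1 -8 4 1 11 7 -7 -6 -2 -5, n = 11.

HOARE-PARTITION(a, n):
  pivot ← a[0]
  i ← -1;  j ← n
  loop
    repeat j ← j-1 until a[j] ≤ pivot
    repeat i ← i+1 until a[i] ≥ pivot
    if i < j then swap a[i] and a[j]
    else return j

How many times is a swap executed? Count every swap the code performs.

pivot=9
j stops at 10 (-5), i stops at 0 (9); swap ⇒ -5 -1 -8 4 1 11 7 -7 -6 -2 9
j stops at 9 (-2), i stops at 5 (11); swap ⇒ -5 -1 -8 4 1 -2 7 -7 -6 11 9
j stops at 8, i stops at 9; i≥j ⇒ return 8. a=-5 -1 -8 4 1 -2 7 -7 -6 11 9

2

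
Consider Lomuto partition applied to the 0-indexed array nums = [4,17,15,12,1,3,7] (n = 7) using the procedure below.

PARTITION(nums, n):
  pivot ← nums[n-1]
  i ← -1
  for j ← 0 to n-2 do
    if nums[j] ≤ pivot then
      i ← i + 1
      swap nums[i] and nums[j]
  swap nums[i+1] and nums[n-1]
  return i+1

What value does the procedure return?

3

pivot=7, i=-1
j=0: 4≤7, i=0, swap(0,0) ⇒ [4,17,15,12,1,3,7]
j=1: 17>7, skip
j=2: 15>7, skip
j=3: 12>7, skip
j=4: 1≤7, i=1, swap(1,4) ⇒ [4,1,15,12,17,3,7]
j=5: 3≤7, i=2, swap(2,5) ⇒ [4,1,3,12,17,15,7]
swap(3,6) ⇒ [4,1,3,7,17,15,12]; return 3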